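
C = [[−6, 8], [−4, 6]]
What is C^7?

tr C = 0 and det C = −4, so the characteristic polynomial is λ² − (0)λ + (−4) with roots 2 and −2.
Eigenvectors give P = [[1, 2], [1, 1]] with P⁻¹ = [[−1, 2], [1, −1]], and C = P·diag(2, −2)·P⁻¹.
Then C^7 = P·diag(128, −128)·P⁻¹ = [[128, −256], [128, −128]] · [[−1, 2], [1, −1]] = [[−384, 512], [−256, 384]].

[[−384, 512], [−256, 384]]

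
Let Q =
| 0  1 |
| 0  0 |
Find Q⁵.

Q is strictly triangular, hence nilpotent: Q² = 0, so Q⁵ = 0.

[[0, 0], [0, 0]]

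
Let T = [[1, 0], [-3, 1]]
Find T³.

T = I + N where N = [[0, 0], [-3, 0]] is strictly lower-triangular, so N² = 0.
(I + N)³ = I + 3·N = [[1, 0], [-9, 1]].

[[1, 0], [-9, 1]]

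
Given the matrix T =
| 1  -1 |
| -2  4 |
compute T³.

[[13, -23], [-46, 82]]

T² = [[3, -5], [-10, 18]]
T³ = [[13, -23], [-46, 82]]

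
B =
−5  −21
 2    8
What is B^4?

[[−89, −315], [30, 106]]

tr B = 3 and det B = 2, so the characteristic polynomial is λ² − (3)λ + (2) with roots 1 and 2.
Eigenvectors give P = [[7, −3], [−2, 1]] with P⁻¹ = [[1, 3], [2, 7]], and B = P·diag(1, 2)·P⁻¹.
Then B^4 = P·diag(1, 16)·P⁻¹ = [[7, −48], [−2, 16]] · [[1, 3], [2, 7]] = [[−89, −315], [30, 106]].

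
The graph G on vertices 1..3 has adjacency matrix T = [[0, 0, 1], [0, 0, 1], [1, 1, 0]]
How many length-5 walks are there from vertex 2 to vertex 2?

The number of length-5 walks from vertex 2 to vertex 2 is entry (2,2) of T⁵, where T is the adjacency matrix.
T² = [[1, 1, 0], [1, 1, 0], [0, 0, 2]]
T³ = [[0, 0, 2], [0, 0, 2], [2, 2, 0]]
T⁴ = [[2, 2, 0], [2, 2, 0], [0, 0, 4]]
T⁵ = [[0, 0, 4], [0, 0, 4], [4, 4, 0]]

0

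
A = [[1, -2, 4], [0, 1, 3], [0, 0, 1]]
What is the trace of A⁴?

3

A = I + N where N = [[0, -2, 4], [0, 0, 3], [0, 0, 0]] is strictly upper-triangular, so N³ = 0.
(I + N)⁴ = I + 4·N + 6·N² = [[1, -8, -20], [0, 1, 12], [0, 0, 1]].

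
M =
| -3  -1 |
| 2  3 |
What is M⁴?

M² = [[7, 0], [0, 7]]
M³ = [[-21, -7], [14, 21]]
M⁴ = [[49, 0], [0, 49]]

[[49, 0], [0, 49]]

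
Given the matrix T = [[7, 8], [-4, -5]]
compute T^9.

[[39367, 39368], [-19684, -19685]]

tr T = 2 and det T = -3, so the characteristic polynomial is λ² − (2)λ + (-3) with roots 3 and -1.
Eigenvectors give P = [[2, -1], [-1, 1]] with P⁻¹ = [[1, 1], [1, 2]], and T = P·diag(3, -1)·P⁻¹.
Then T^9 = P·diag(19683, -1)·P⁻¹ = [[39366, 1], [-19683, -1]] · [[1, 1], [1, 2]] = [[39367, 39368], [-19684, -19685]].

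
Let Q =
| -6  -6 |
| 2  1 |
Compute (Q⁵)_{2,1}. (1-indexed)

422

tr Q = -5 and det Q = 6, so the characteristic polynomial is λ² − (-5)λ + (6) with roots -3 and -2.
Eigenvectors give P = [[-2, -3], [1, 2]] with P⁻¹ = [[-2, -3], [1, 2]], and Q = P·diag(-3, -2)·P⁻¹.
Then Q⁵ = P·diag(-243, -32)·P⁻¹ = [[486, 96], [-243, -64]] · [[-2, -3], [1, 2]] = [[-876, -1266], [422, 601]].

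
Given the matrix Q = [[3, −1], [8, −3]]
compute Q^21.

[[3, −1], [8, −3]]

Q² = I (check: tr Q = 0 and det Q = −1), so Q^21 = Q since 21 is odd.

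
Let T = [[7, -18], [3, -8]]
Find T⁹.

tr T = -1 and det T = -2, so the characteristic polynomial is λ² − (-1)λ + (-2) with roots 1 and -2.
Eigenvectors give P = [[3, 2], [1, 1]] with P⁻¹ = [[1, -2], [-1, 3]], and T = P·diag(1, -2)·P⁻¹.
Then T⁹ = P·diag(1, -512)·P⁻¹ = [[3, -1024], [1, -512]] · [[1, -2], [-1, 3]] = [[1027, -3078], [513, -1538]].

[[1027, -3078], [513, -1538]]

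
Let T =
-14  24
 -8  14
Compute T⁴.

[[16, 0], [0, 16]]

tr T = 0 and det T = -4, so the characteristic polynomial is λ² − (0)λ + (-4) with roots 2 and -2.
Eigenvectors give P = [[3, -2], [2, -1]] with P⁻¹ = [[-1, 2], [-2, 3]], and T = P·diag(2, -2)·P⁻¹.
Then T⁴ = P·diag(16, 16)·P⁻¹ = [[48, -32], [32, -16]] · [[-1, 2], [-2, 3]] = [[16, 0], [0, 16]].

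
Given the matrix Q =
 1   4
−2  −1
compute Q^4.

[[49, 0], [0, 49]]

Q^2 = [[−7, 0], [0, −7]]
Q^3 = [[−7, −28], [14, 7]]
Q^4 = [[49, 0], [0, 49]]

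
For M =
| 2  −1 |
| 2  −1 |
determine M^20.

[[2, −1], [2, −1]]

M² = M (a projection; rank 1, trace 1), so M^20 = M.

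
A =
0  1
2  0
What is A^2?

[[2, 0], [0, 2]]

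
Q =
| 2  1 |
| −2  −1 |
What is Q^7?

Q² = Q (a projection; rank 1, trace 1), so Q^7 = Q.

[[2, 1], [−2, −1]]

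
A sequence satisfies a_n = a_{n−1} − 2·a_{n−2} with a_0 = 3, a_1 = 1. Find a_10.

With companion matrix A = [[1, −2], [1, 0]], [a_n, a_{n−1}]ᵀ = A·[a_{n−1}, a_{n−2}]ᵀ, so [a_10, a_9]ᵀ = A⁹·[a_1, a_0]ᵀ.
A⁹ = [[−11, 34], [−17, 6]], giving [a_10, a_9]ᵀ = [[91], [1]].

91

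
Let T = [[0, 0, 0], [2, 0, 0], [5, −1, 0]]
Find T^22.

T is strictly triangular, hence nilpotent: T^3 = 0, so T^22 = 0.

[[0, 0, 0], [0, 0, 0], [0, 0, 0]]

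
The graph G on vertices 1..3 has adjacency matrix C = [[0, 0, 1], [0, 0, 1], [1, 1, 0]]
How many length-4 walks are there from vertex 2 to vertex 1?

2

The number of length-4 walks from vertex 2 to vertex 1 is entry (2,1) of C^4, where C is the adjacency matrix.
C^2 = [[1, 1, 0], [1, 1, 0], [0, 0, 2]]
C^3 = [[0, 0, 2], [0, 0, 2], [2, 2, 0]]
C^4 = [[2, 2, 0], [2, 2, 0], [0, 0, 4]]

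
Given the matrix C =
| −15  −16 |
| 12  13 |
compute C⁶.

[[2913, 2912], [−2184, −2183]]

tr C = −2 and det C = −3, so the characteristic polynomial is λ² − (−2)λ + (−3) with roots −3 and 1.
Eigenvectors give P = [[4, 1], [−3, −1]] with P⁻¹ = [[1, 1], [−3, −4]], and C = P·diag(−3, 1)·P⁻¹.
Then C⁶ = P·diag(729, 1)·P⁻¹ = [[2916, 1], [−2187, −1]] · [[1, 1], [−3, −4]] = [[2913, 2912], [−2184, −2183]].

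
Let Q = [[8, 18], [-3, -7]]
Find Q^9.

[[1538, 3078], [-513, -1027]]

tr Q = 1 and det Q = -2, so the characteristic polynomial is λ² − (1)λ + (-2) with roots -1 and 2.
Eigenvectors give P = [[2, 3], [-1, -1]] with P⁻¹ = [[-1, -3], [1, 2]], and Q = P·diag(-1, 2)·P⁻¹.
Then Q^9 = P·diag(-1, 512)·P⁻¹ = [[-2, 1536], [1, -512]] · [[-1, -3], [1, 2]] = [[1538, 3078], [-513, -1027]].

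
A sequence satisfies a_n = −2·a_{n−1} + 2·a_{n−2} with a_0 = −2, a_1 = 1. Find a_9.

6032

With companion matrix M = [[−2, 2], [1, 0]], [a_n, a_{n−1}]ᵀ = M·[a_{n−1}, a_{n−2}]ᵀ, so [a_9, a_8]ᵀ = M⁸·[a_1, a_0]ᵀ.
M⁸ = [[2448, −1792], [−896, 656]], giving [a_9, a_8]ᵀ = [[6032], [−2208]].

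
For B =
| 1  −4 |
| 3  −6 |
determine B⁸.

[[−18659, 25220], [−18915, 25476]]

tr B = −5 and det B = 6, so the characteristic polynomial is λ² − (−5)λ + (6) with roots −2 and −3.
Eigenvectors give P = [[−4, −1], [−3, −1]] with P⁻¹ = [[−1, 1], [3, −4]], and B = P·diag(−2, −3)·P⁻¹.
Then B⁸ = P·diag(256, 6561)·P⁻¹ = [[−1024, −6561], [−768, −6561]] · [[−1, 1], [3, −4]] = [[−18659, 25220], [−18915, 25476]].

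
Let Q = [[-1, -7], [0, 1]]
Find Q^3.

[[-1, -7], [0, 1]]

Q² = I (check: tr Q = 0 and det Q = -1), so Q^3 = Q since 3 is odd.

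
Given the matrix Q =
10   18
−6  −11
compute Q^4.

[[−44, −90], [30, 61]]

tr Q = −1 and det Q = −2, so the characteristic polynomial is λ² − (−1)λ + (−2) with roots −2 and 1.
Eigenvectors give P = [[−3, −2], [2, 1]] with P⁻¹ = [[1, 2], [−2, −3]], and Q = P·diag(−2, 1)·P⁻¹.
Then Q^4 = P·diag(16, 1)·P⁻¹ = [[−48, −2], [32, 1]] · [[1, 2], [−2, −3]] = [[−44, −90], [30, 61]].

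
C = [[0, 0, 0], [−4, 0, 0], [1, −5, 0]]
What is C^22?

C is strictly triangular, hence nilpotent: C^3 = 0, so C^22 = 0.

[[0, 0, 0], [0, 0, 0], [0, 0, 0]]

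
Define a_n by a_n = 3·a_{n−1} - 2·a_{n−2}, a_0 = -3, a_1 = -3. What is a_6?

With companion matrix T = [[3, -2], [1, 0]], [a_n, a_{n−1}]ᵀ = T·[a_{n−1}, a_{n−2}]ᵀ, so [a_6, a_5]ᵀ = T^5·[a_1, a_0]ᵀ.
T^5 = [[63, -62], [31, -30]], giving [a_6, a_5]ᵀ = [[-3], [-3]].

-3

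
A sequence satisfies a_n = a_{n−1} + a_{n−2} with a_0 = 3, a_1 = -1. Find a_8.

18

With companion matrix T = [[1, 1], [1, 0]], [a_n, a_{n−1}]ᵀ = T·[a_{n−1}, a_{n−2}]ᵀ, so [a_8, a_7]ᵀ = T^7·[a_1, a_0]ᵀ.
T^7 = [[21, 13], [13, 8]], giving [a_8, a_7]ᵀ = [[18], [11]].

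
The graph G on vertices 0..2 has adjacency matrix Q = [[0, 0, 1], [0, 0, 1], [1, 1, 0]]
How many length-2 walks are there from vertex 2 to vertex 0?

The number of length-2 walks from vertex 2 to vertex 0 is entry (2,0) of Q², where Q is the adjacency matrix.
Q² = [[1, 1, 0], [1, 1, 0], [0, 0, 2]]

0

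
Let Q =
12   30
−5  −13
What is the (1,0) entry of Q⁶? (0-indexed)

665

tr Q = −1 and det Q = −6, so the characteristic polynomial is λ² − (−1)λ + (−6) with roots −3 and 2.
Eigenvectors give P = [[−2, 3], [1, −1]] with P⁻¹ = [[1, 3], [1, 2]], and Q = P·diag(−3, 2)·P⁻¹.
Then Q⁶ = P·diag(729, 64)·P⁻¹ = [[−1458, 192], [729, −64]] · [[1, 3], [1, 2]] = [[−1266, −3990], [665, 2059]].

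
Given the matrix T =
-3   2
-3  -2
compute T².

[[3, -10], [15, -2]]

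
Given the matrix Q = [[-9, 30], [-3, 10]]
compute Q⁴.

Q² = Q (a projection; rank 1, trace 1), so Q⁴ = Q.

[[-9, 30], [-3, 10]]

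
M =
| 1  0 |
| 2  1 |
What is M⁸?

[[1, 0], [16, 1]]

M = I + N where N = [[0, 0], [2, 0]] is strictly lower-triangular, so N² = 0.
(I + N)⁸ = I + 8·N = [[1, 0], [16, 1]].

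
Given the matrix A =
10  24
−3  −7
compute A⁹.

[[4600, 12264], [−1533, −4087]]

tr A = 3 and det A = 2, so the characteristic polynomial is λ² − (3)λ + (2) with roots 1 and 2.
Eigenvectors give P = [[8, −3], [−3, 1]] with P⁻¹ = [[−1, −3], [−3, −8]], and A = P·diag(1, 2)·P⁻¹.
Then A⁹ = P·diag(1, 512)·P⁻¹ = [[8, −1536], [−3, 512]] · [[−1, −3], [−3, −8]] = [[4600, 12264], [−1533, −4087]].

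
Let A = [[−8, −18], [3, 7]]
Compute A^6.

[[190, 378], [−63, −125]]

tr A = −1 and det A = −2, so the characteristic polynomial is λ² − (−1)λ + (−2) with roots −2 and 1.
Eigenvectors give P = [[−3, −2], [1, 1]] with P⁻¹ = [[−1, −2], [1, 3]], and A = P·diag(−2, 1)·P⁻¹.
Then A^6 = P·diag(64, 1)·P⁻¹ = [[−192, −2], [64, 1]] · [[−1, −2], [1, 3]] = [[190, 378], [−63, −125]].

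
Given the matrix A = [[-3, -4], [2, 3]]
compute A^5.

[[-3, -4], [2, 3]]

A² = I (check: tr A = 0 and det A = -1), so A^5 = A since 5 is odd.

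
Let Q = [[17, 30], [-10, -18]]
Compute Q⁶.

[[-1931, -3990], [1330, 2724]]

tr Q = -1 and det Q = -6, so the characteristic polynomial is λ² − (-1)λ + (-6) with roots 2 and -3.
Eigenvectors give P = [[-2, -3], [1, 2]] with P⁻¹ = [[-2, -3], [1, 2]], and Q = P·diag(2, -3)·P⁻¹.
Then Q⁶ = P·diag(64, 729)·P⁻¹ = [[-128, -2187], [64, 1458]] · [[-2, -3], [1, 2]] = [[-1931, -3990], [1330, 2724]].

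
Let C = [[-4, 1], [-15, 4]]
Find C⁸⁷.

C² = I (check: tr C = 0 and det C = -1), so C⁸⁷ = C since 87 is odd.

[[-4, 1], [-15, 4]]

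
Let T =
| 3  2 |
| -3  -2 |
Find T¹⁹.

T² = T (a projection; rank 1, trace 1), so T¹⁹ = T.

[[3, 2], [-3, -2]]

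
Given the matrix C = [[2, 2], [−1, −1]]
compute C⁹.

[[2, 2], [−1, −1]]

C² = C (a projection; rank 1, trace 1), so C⁹ = C.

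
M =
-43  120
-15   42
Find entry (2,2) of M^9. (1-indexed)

tr M = -1 and det M = -6, so the characteristic polynomial is λ² − (-1)λ + (-6) with roots 2 and -3.
Eigenvectors give P = [[-8, 3], [-3, 1]] with P⁻¹ = [[1, -3], [3, -8]], and M = P·diag(2, -3)·P⁻¹.
Then M^9 = P·diag(512, -19683)·P⁻¹ = [[-4096, -59049], [-1536, -19683]] · [[1, -3], [3, -8]] = [[-181243, 484680], [-60585, 162072]].

162072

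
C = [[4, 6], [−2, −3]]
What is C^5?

C² = C (a projection; rank 1, trace 1), so C^5 = C.

[[4, 6], [−2, −3]]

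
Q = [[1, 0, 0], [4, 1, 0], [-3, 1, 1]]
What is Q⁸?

[[1, 0, 0], [32, 1, 0], [88, 8, 1]]

Q = I + N where N = [[0, 0, 0], [4, 0, 0], [-3, 1, 0]] is strictly lower-triangular, so N³ = 0.
(I + N)⁸ = I + 8·N + 28·N² = [[1, 0, 0], [32, 1, 0], [88, 8, 1]].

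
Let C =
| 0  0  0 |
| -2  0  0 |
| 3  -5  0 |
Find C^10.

C is strictly triangular, hence nilpotent: C^3 = 0, so C^10 = 0.

[[0, 0, 0], [0, 0, 0], [0, 0, 0]]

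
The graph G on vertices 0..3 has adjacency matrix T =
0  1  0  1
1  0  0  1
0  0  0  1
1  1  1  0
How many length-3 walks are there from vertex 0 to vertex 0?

The number of length-3 walks from vertex 0 to vertex 0 is entry (0,0) of T³, where T is the adjacency matrix.
T² = [[2, 1, 1, 1], [1, 2, 1, 1], [1, 1, 1, 0], [1, 1, 0, 3]]
T³ = [[2, 3, 1, 4], [3, 2, 1, 4], [1, 1, 0, 3], [4, 4, 3, 2]]

2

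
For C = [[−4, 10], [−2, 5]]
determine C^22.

C² = C (a projection; rank 1, trace 1), so C^22 = C.

[[−4, 10], [−2, 5]]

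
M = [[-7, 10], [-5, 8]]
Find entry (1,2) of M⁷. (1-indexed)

tr M = 1 and det M = -6, so the characteristic polynomial is λ² − (1)λ + (-6) with roots -2 and 3.
Eigenvectors give P = [[-2, 1], [-1, 1]] with P⁻¹ = [[-1, 1], [-1, 2]], and M = P·diag(-2, 3)·P⁻¹.
Then M⁷ = P·diag(-128, 2187)·P⁻¹ = [[256, 2187], [128, 2187]] · [[-1, 1], [-1, 2]] = [[-2443, 4630], [-2315, 4502]].

4630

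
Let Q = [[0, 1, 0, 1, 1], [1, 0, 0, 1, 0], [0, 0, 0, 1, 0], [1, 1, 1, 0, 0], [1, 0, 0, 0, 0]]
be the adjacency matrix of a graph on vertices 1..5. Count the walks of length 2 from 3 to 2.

1

The number of length-2 walks from vertex 3 to vertex 2 is entry (3,2) of Q^2, where Q is the adjacency matrix.
Q^2 = [[3, 1, 1, 1, 0], [1, 2, 1, 1, 1], [1, 1, 1, 0, 0], [1, 1, 0, 3, 1], [0, 1, 0, 1, 1]]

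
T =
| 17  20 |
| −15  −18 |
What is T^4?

tr T = −1 and det T = −6, so the characteristic polynomial is λ² − (−1)λ + (−6) with roots −3 and 2.
Eigenvectors give P = [[1, −4], [−1, 3]] with P⁻¹ = [[−3, −4], [−1, −1]], and T = P·diag(−3, 2)·P⁻¹.
Then T^4 = P·diag(81, 16)·P⁻¹ = [[81, −64], [−81, 48]] · [[−3, −4], [−1, −1]] = [[−179, −260], [195, 276]].

[[−179, −260], [195, 276]]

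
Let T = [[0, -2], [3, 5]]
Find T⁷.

tr T = 5 and det T = 6, so the characteristic polynomial is λ² − (5)λ + (6) with roots 2 and 3.
Eigenvectors give P = [[-1, -2], [1, 3]] with P⁻¹ = [[-3, -2], [1, 1]], and T = P·diag(2, 3)·P⁻¹.
Then T⁷ = P·diag(128, 2187)·P⁻¹ = [[-128, -4374], [128, 6561]] · [[-3, -2], [1, 1]] = [[-3990, -4118], [6177, 6305]].

[[-3990, -4118], [6177, 6305]]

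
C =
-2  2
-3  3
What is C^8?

[[-2, 2], [-3, 3]]

C² = C (a projection; rank 1, trace 1), so C^8 = C.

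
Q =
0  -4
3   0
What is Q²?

[[-12, 0], [0, -12]]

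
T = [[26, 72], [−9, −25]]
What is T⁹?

tr T = 1 and det T = −2, so the characteristic polynomial is λ² − (1)λ + (−2) with roots −1 and 2.
Eigenvectors give P = [[−8, 3], [3, −1]] with P⁻¹ = [[1, 3], [3, 8]], and T = P·diag(−1, 2)·P⁻¹.
Then T⁹ = P·diag(−1, 512)·P⁻¹ = [[8, 1536], [−3, −512]] · [[1, 3], [3, 8]] = [[4616, 12312], [−1539, −4105]].

[[4616, 12312], [−1539, −4105]]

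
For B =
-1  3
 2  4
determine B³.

B² = [[7, 9], [6, 22]]
B³ = [[11, 57], [38, 106]]

[[11, 57], [38, 106]]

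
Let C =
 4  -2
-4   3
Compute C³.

C² = [[24, -14], [-28, 17]]
C³ = [[152, -90], [-180, 107]]

[[152, -90], [-180, 107]]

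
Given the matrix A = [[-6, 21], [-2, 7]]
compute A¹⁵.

[[-6, 21], [-2, 7]]

A² = A (a projection; rank 1, trace 1), so A¹⁵ = A.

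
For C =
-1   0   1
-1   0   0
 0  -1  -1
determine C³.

C² = [[1, -1, -2], [1, 0, -1], [1, 1, 1]]
C³ = [[0, 2, 3], [-1, 1, 2], [-2, -1, 0]]

[[0, 2, 3], [-1, 1, 2], [-2, -1, 0]]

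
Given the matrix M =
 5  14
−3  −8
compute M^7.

tr M = −3 and det M = 2, so the characteristic polynomial is λ² − (−3)λ + (2) with roots −1 and −2.
Eigenvectors give P = [[7, −2], [−3, 1]] with P⁻¹ = [[1, 2], [3, 7]], and M = P·diag(−1, −2)·P⁻¹.
Then M^7 = P·diag(−1, −128)·P⁻¹ = [[−7, 256], [3, −128]] · [[1, 2], [3, 7]] = [[761, 1778], [−381, −890]].

[[761, 1778], [−381, −890]]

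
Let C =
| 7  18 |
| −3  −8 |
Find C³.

tr C = −1 and det C = −2, so the characteristic polynomial is λ² − (−1)λ + (−2) with roots −2 and 1.
Eigenvectors give P = [[2, 3], [−1, −1]] with P⁻¹ = [[−1, −3], [1, 2]], and C = P·diag(−2, 1)·P⁻¹.
Then C³ = P·diag(−8, 1)·P⁻¹ = [[−16, 3], [8, −1]] · [[−1, −3], [1, 2]] = [[19, 54], [−9, −26]].

[[19, 54], [−9, −26]]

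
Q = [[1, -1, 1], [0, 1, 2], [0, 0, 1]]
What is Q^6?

[[1, -6, -24], [0, 1, 12], [0, 0, 1]]

Q = I + N where N = [[0, -1, 1], [0, 0, 2], [0, 0, 0]] is strictly upper-triangular, so N^3 = 0.
(I + N)^6 = I + 6·N + 15·N^2 = [[1, -6, -24], [0, 1, 12], [0, 0, 1]].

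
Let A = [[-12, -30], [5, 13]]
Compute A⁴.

tr A = 1 and det A = -6, so the characteristic polynomial is λ² − (1)λ + (-6) with roots 3 and -2.
Eigenvectors give P = [[-2, -3], [1, 1]] with P⁻¹ = [[1, 3], [-1, -2]], and A = P·diag(3, -2)·P⁻¹.
Then A⁴ = P·diag(81, 16)·P⁻¹ = [[-162, -48], [81, 16]] · [[1, 3], [-1, -2]] = [[-114, -390], [65, 211]].

[[-114, -390], [65, 211]]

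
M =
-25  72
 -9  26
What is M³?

tr M = 1 and det M = -2, so the characteristic polynomial is λ² − (1)λ + (-2) with roots 2 and -1.
Eigenvectors give P = [[-8, 3], [-3, 1]] with P⁻¹ = [[1, -3], [3, -8]], and M = P·diag(2, -1)·P⁻¹.
Then M³ = P·diag(8, -1)·P⁻¹ = [[-64, -3], [-24, -1]] · [[1, -3], [3, -8]] = [[-73, 216], [-27, 80]].

[[-73, 216], [-27, 80]]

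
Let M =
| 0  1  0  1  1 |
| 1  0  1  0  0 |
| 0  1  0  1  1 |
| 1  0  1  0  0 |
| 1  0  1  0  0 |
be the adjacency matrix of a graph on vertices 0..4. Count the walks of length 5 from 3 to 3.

0

The number of length-5 walks from vertex 3 to vertex 3 is entry (3,3) of M⁵, where M is the adjacency matrix.
M² = [[3, 0, 3, 0, 0], [0, 2, 0, 2, 2], [3, 0, 3, 0, 0], [0, 2, 0, 2, 2], [0, 2, 0, 2, 2]]
M³ = [[0, 6, 0, 6, 6], [6, 0, 6, 0, 0], [0, 6, 0, 6, 6], [6, 0, 6, 0, 0], [6, 0, 6, 0, 0]]
M⁴ = [[18, 0, 18, 0, 0], [0, 12, 0, 12, 12], [18, 0, 18, 0, 0], [0, 12, 0, 12, 12], [0, 12, 0, 12, 12]]
M⁵ = [[0, 36, 0, 36, 36], [36, 0, 36, 0, 0], [0, 36, 0, 36, 36], [36, 0, 36, 0, 0], [36, 0, 36, 0, 0]]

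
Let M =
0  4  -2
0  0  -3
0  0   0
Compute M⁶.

[[0, 0, 0], [0, 0, 0], [0, 0, 0]]

M is strictly triangular, hence nilpotent: M³ = 0, so M⁶ = 0.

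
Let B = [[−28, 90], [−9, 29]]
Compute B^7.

[[−1162, 3870], [−387, 1289]]

tr B = 1 and det B = −2, so the characteristic polynomial is λ² − (1)λ + (−2) with roots 2 and −1.
Eigenvectors give P = [[3, 10], [1, 3]] with P⁻¹ = [[−3, 10], [1, −3]], and B = P·diag(2, −1)·P⁻¹.
Then B^7 = P·diag(128, −1)·P⁻¹ = [[384, −10], [128, −3]] · [[−3, 10], [1, −3]] = [[−1162, 3870], [−387, 1289]].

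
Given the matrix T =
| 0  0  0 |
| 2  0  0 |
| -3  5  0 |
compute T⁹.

[[0, 0, 0], [0, 0, 0], [0, 0, 0]]

T is strictly triangular, hence nilpotent: T³ = 0, so T⁹ = 0.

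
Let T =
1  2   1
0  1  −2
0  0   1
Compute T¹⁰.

[[1, 20, −170], [0, 1, −20], [0, 0, 1]]

T = I + N where N = [[0, 2, 1], [0, 0, −2], [0, 0, 0]] is strictly upper-triangular, so N³ = 0.
(I + N)¹⁰ = I + 10·N + 45·N² = [[1, 20, −170], [0, 1, −20], [0, 0, 1]].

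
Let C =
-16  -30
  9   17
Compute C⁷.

tr C = 1 and det C = -2, so the characteristic polynomial is λ² − (1)λ + (-2) with roots -1 and 2.
Eigenvectors give P = [[2, -5], [-1, 3]] with P⁻¹ = [[3, 5], [1, 2]], and C = P·diag(-1, 2)·P⁻¹.
Then C⁷ = P·diag(-1, 128)·P⁻¹ = [[-2, -640], [1, 384]] · [[3, 5], [1, 2]] = [[-646, -1290], [387, 773]].

[[-646, -1290], [387, 773]]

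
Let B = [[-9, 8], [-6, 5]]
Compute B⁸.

tr B = -4 and det B = 3, so the characteristic polynomial is λ² − (-4)λ + (3) with roots -3 and -1.
Eigenvectors give P = [[4, 1], [3, 1]] with P⁻¹ = [[1, -1], [-3, 4]], and B = P·diag(-3, -1)·P⁻¹.
Then B⁸ = P·diag(6561, 1)·P⁻¹ = [[26244, 1], [19683, 1]] · [[1, -1], [-3, 4]] = [[26241, -26240], [19680, -19679]].

[[26241, -26240], [19680, -19679]]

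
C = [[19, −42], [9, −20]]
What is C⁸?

tr C = −1 and det C = −2, so the characteristic polynomial is λ² − (−1)λ + (−2) with roots 1 and −2.
Eigenvectors give P = [[7, 2], [3, 1]] with P⁻¹ = [[1, −2], [−3, 7]], and C = P·diag(1, −2)·P⁻¹.
Then C⁸ = P·diag(1, 256)·P⁻¹ = [[7, 512], [3, 256]] · [[1, −2], [−3, 7]] = [[−1529, 3570], [−765, 1786]].

[[−1529, 3570], [−765, 1786]]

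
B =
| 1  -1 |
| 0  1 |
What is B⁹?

B = I + N where N = [[0, -1], [0, 0]] is strictly upper-triangular, so N² = 0.
(I + N)⁹ = I + 9·N = [[1, -9], [0, 1]].

[[1, -9], [0, 1]]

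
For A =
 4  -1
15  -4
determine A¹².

[[1, 0], [0, 1]]

A² = I (check: tr A = 0 and det A = -1), so A¹² = I since 12 is even.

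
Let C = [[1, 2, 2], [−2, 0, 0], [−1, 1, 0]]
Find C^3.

C^2 = [[−5, 4, 2], [−2, −4, −4], [−3, −2, −2]]
C^3 = [[−15, −8, −10], [10, −8, −4], [3, −8, −6]]

[[−15, −8, −10], [10, −8, −4], [3, −8, −6]]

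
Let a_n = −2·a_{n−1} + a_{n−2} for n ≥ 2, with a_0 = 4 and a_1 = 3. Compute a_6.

−94

With companion matrix A = [[−2, 1], [1, 0]], [a_n, a_{n−1}]ᵀ = A·[a_{n−1}, a_{n−2}]ᵀ, so [a_6, a_5]ᵀ = A⁵·[a_1, a_0]ᵀ.
A⁵ = [[−70, 29], [29, −12]], giving [a_6, a_5]ᵀ = [[−94], [39]].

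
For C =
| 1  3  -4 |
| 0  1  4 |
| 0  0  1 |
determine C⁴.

C = I + N where N = [[0, 3, -4], [0, 0, 4], [0, 0, 0]] is strictly upper-triangular, so N³ = 0.
(I + N)⁴ = I + 4·N + 6·N² = [[1, 12, 56], [0, 1, 16], [0, 0, 1]].

[[1, 12, 56], [0, 1, 16], [0, 0, 1]]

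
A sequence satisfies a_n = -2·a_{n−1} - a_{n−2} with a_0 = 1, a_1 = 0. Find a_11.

With companion matrix C = [[-2, -1], [1, 0]], [a_n, a_{n−1}]ᵀ = C·[a_{n−1}, a_{n−2}]ᵀ, so [a_11, a_10]ᵀ = C¹⁰·[a_1, a_0]ᵀ.
C¹⁰ = [[11, 10], [-10, -9]], giving [a_11, a_10]ᵀ = [[10], [-9]].

10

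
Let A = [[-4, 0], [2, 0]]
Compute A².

[[16, 0], [-8, 0]]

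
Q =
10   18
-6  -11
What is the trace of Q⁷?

tr Q = -1 and det Q = -2, so the characteristic polynomial is λ² − (-1)λ + (-2) with roots 1 and -2.
Eigenvectors give P = [[-2, -3], [1, 2]] with P⁻¹ = [[-2, -3], [1, 2]], and Q = P·diag(1, -2)·P⁻¹.
Then Q⁷ = P·diag(1, -128)·P⁻¹ = [[-2, 384], [1, -256]] · [[-2, -3], [1, 2]] = [[388, 774], [-258, -515]].

-127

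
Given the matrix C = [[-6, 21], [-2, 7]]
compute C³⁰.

[[-6, 21], [-2, 7]]

C² = C (a projection; rank 1, trace 1), so C³⁰ = C.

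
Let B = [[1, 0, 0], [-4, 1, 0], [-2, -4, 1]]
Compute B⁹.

B = I + N where N = [[0, 0, 0], [-4, 0, 0], [-2, -4, 0]] is strictly lower-triangular, so N³ = 0.
(I + N)⁹ = I + 9·N + 36·N² = [[1, 0, 0], [-36, 1, 0], [558, -36, 1]].

[[1, 0, 0], [-36, 1, 0], [558, -36, 1]]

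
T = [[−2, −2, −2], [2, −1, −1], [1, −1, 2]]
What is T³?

[[22, −6, 0], [5, 21, 6], [1, 4, 13]]

T² = [[−2, 8, 2], [−7, −2, −5], [−2, −3, 3]]
T³ = [[22, −6, 0], [5, 21, 6], [1, 4, 13]]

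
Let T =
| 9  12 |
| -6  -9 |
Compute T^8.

[[6561, 0], [0, 6561]]

tr T = 0 and det T = -9, so the characteristic polynomial is λ² − (0)λ + (-9) with roots -3 and 3.
Eigenvectors give P = [[-1, 2], [1, -1]] with P⁻¹ = [[1, 2], [1, 1]], and T = P·diag(-3, 3)·P⁻¹.
Then T^8 = P·diag(6561, 6561)·P⁻¹ = [[-6561, 13122], [6561, -6561]] · [[1, 2], [1, 1]] = [[6561, 0], [0, 6561]].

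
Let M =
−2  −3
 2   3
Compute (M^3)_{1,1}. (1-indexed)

−2

M^2 = [[−2, −3], [2, 3]]
M^3 = [[−2, −3], [2, 3]]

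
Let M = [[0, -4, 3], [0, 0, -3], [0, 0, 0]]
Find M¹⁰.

M is strictly triangular, hence nilpotent: M³ = 0, so M¹⁰ = 0.

[[0, 0, 0], [0, 0, 0], [0, 0, 0]]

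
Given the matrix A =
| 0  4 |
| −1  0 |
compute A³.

[[0, −16], [4, 0]]

A² = [[−4, 0], [0, −4]]
A³ = [[0, −16], [4, 0]]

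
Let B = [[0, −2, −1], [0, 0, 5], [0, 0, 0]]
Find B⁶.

[[0, 0, 0], [0, 0, 0], [0, 0, 0]]

B is strictly triangular, hence nilpotent: B³ = 0, so B⁶ = 0.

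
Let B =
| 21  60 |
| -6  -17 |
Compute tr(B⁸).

6562

tr B = 4 and det B = 3, so the characteristic polynomial is λ² − (4)λ + (3) with roots 1 and 3.
Eigenvectors give P = [[3, 10], [-1, -3]] with P⁻¹ = [[-3, -10], [1, 3]], and B = P·diag(1, 3)·P⁻¹.
Then B⁸ = P·diag(1, 6561)·P⁻¹ = [[3, 65610], [-1, -19683]] · [[-3, -10], [1, 3]] = [[65601, 196800], [-19680, -59039]].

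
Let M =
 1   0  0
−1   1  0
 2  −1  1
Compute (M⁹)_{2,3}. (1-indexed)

M = I + N where N = [[0, 0, 0], [−1, 0, 0], [2, −1, 0]] is strictly lower-triangular, so N³ = 0.
(I + N)⁹ = I + 9·N + 36·N² = [[1, 0, 0], [−9, 1, 0], [54, −9, 1]].

0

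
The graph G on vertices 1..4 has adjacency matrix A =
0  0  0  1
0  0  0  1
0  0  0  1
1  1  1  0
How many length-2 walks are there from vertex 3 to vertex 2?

1

The number of length-2 walks from vertex 3 to vertex 2 is entry (3,2) of A^2, where A is the adjacency matrix.
A^2 = [[1, 1, 1, 0], [1, 1, 1, 0], [1, 1, 1, 0], [0, 0, 0, 3]]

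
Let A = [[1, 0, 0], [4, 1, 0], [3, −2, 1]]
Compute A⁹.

[[1, 0, 0], [36, 1, 0], [−261, −18, 1]]

A = I + N where N = [[0, 0, 0], [4, 0, 0], [3, −2, 0]] is strictly lower-triangular, so N³ = 0.
(I + N)⁹ = I + 9·N + 36·N² = [[1, 0, 0], [36, 1, 0], [−261, −18, 1]].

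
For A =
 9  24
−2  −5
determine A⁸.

tr A = 4 and det A = 3, so the characteristic polynomial is λ² − (4)λ + (3) with roots 1 and 3.
Eigenvectors give P = [[−3, −4], [1, 1]] with P⁻¹ = [[1, 4], [−1, −3]], and A = P·diag(1, 3)·P⁻¹.
Then A⁸ = P·diag(1, 6561)·P⁻¹ = [[−3, −26244], [1, 6561]] · [[1, 4], [−1, −3]] = [[26241, 78720], [−6560, −19679]].

[[26241, 78720], [−6560, −19679]]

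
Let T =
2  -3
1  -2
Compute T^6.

[[1, 0], [0, 1]]

T² = I (check: tr T = 0 and det T = -1), so T^6 = I since 6 is even.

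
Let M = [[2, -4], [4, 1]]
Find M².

[[-12, -12], [12, -15]]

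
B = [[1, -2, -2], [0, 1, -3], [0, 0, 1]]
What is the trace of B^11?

3

B = I + N where N = [[0, -2, -2], [0, 0, -3], [0, 0, 0]] is strictly upper-triangular, so N^3 = 0.
(I + N)^11 = I + 11·N + 55·N^2 = [[1, -22, 308], [0, 1, -33], [0, 0, 1]].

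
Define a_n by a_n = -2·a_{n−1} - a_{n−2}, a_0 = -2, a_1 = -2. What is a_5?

-18

With companion matrix B = [[-2, -1], [1, 0]], [a_n, a_{n−1}]ᵀ = B·[a_{n−1}, a_{n−2}]ᵀ, so [a_5, a_4]ᵀ = B^4·[a_1, a_0]ᵀ.
B^4 = [[5, 4], [-4, -3]], giving [a_5, a_4]ᵀ = [[-18], [14]].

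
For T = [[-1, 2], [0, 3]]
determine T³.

[[-1, 14], [0, 27]]

T² = [[1, 4], [0, 9]]
T³ = [[-1, 14], [0, 27]]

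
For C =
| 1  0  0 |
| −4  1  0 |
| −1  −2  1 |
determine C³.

C = I + N where N = [[0, 0, 0], [−4, 0, 0], [−1, −2, 0]] is strictly lower-triangular, so N³ = 0.
(I + N)³ = I + 3·N + 3·N² = [[1, 0, 0], [−12, 1, 0], [21, −6, 1]].

[[1, 0, 0], [−12, 1, 0], [21, −6, 1]]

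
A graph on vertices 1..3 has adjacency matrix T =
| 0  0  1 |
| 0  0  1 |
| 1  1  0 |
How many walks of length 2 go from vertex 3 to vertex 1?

0

The number of length-2 walks from vertex 3 to vertex 1 is entry (3,1) of T², where T is the adjacency matrix.
T² = [[1, 1, 0], [1, 1, 0], [0, 0, 2]]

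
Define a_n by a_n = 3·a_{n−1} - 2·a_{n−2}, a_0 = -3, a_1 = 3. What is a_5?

183

With companion matrix A = [[3, -2], [1, 0]], [a_n, a_{n−1}]ᵀ = A·[a_{n−1}, a_{n−2}]ᵀ, so [a_5, a_4]ᵀ = A⁴·[a_1, a_0]ᵀ.
A⁴ = [[31, -30], [15, -14]], giving [a_5, a_4]ᵀ = [[183], [87]].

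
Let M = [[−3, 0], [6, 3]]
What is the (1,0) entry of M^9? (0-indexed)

39366

tr M = 0 and det M = −9, so the characteristic polynomial is λ² − (0)λ + (−9) with roots 3 and −3.
Eigenvectors give P = [[0, −1], [1, 1]] with P⁻¹ = [[1, 1], [−1, 0]], and M = P·diag(3, −3)·P⁻¹.
Then M^9 = P·diag(19683, −19683)·P⁻¹ = [[0, 19683], [19683, −19683]] · [[1, 1], [−1, 0]] = [[−19683, 0], [39366, 19683]].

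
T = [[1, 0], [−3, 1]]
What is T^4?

T = I + N where N = [[0, 0], [−3, 0]] is strictly lower-triangular, so N^2 = 0.
(I + N)^4 = I + 4·N = [[1, 0], [−12, 1]].

[[1, 0], [−12, 1]]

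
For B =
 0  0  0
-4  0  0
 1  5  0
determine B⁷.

B is strictly triangular, hence nilpotent: B³ = 0, so B⁷ = 0.

[[0, 0, 0], [0, 0, 0], [0, 0, 0]]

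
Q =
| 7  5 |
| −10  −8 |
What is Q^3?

[[43, 35], [−70, −62]]

tr Q = −1 and det Q = −6, so the characteristic polynomial is λ² − (−1)λ + (−6) with roots 2 and −3.
Eigenvectors give P = [[−1, −1], [1, 2]] with P⁻¹ = [[−2, −1], [1, 1]], and Q = P·diag(2, −3)·P⁻¹.
Then Q^3 = P·diag(8, −27)·P⁻¹ = [[−8, 27], [8, −54]] · [[−2, −1], [1, 1]] = [[43, 35], [−70, −62]].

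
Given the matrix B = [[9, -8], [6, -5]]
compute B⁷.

[[8745, -8744], [6558, -6557]]

tr B = 4 and det B = 3, so the characteristic polynomial is λ² − (4)λ + (3) with roots 1 and 3.
Eigenvectors give P = [[1, -4], [1, -3]] with P⁻¹ = [[-3, 4], [-1, 1]], and B = P·diag(1, 3)·P⁻¹.
Then B⁷ = P·diag(1, 2187)·P⁻¹ = [[1, -8748], [1, -6561]] · [[-3, 4], [-1, 1]] = [[8745, -8744], [6558, -6557]].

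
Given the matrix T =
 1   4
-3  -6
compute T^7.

[[6049, 8236], [-6177, -8364]]

tr T = -5 and det T = 6, so the characteristic polynomial is λ² − (-5)λ + (6) with roots -2 and -3.
Eigenvectors give P = [[4, -1], [-3, 1]] with P⁻¹ = [[1, 1], [3, 4]], and T = P·diag(-2, -3)·P⁻¹.
Then T^7 = P·diag(-128, -2187)·P⁻¹ = [[-512, 2187], [384, -2187]] · [[1, 1], [3, 4]] = [[6049, 8236], [-6177, -8364]].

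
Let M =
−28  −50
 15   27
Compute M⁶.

tr M = −1 and det M = −6, so the characteristic polynomial is λ² − (−1)λ + (−6) with roots −3 and 2.
Eigenvectors give P = [[−2, −5], [1, 3]] with P⁻¹ = [[−3, −5], [1, 2]], and M = P·diag(−3, 2)·P⁻¹.
Then M⁶ = P·diag(729, 64)·P⁻¹ = [[−1458, −320], [729, 192]] · [[−3, −5], [1, 2]] = [[4054, 6650], [−1995, −3261]].

[[4054, 6650], [−1995, −3261]]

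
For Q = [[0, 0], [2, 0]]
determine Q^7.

[[0, 0], [0, 0]]

Q is strictly triangular, hence nilpotent: Q^2 = 0, so Q^7 = 0.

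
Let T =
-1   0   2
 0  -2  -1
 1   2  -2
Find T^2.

[[3, 4, -6], [-1, 2, 4], [-3, -8, 4]]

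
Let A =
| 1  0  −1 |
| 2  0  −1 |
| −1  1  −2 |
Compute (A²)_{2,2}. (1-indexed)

−1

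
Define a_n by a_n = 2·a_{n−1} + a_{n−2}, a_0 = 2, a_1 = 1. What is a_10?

With companion matrix B = [[2, 1], [1, 0]], [a_n, a_{n−1}]ᵀ = B·[a_{n−1}, a_{n−2}]ᵀ, so [a_10, a_9]ᵀ = B^9·[a_1, a_0]ᵀ.
B^9 = [[2378, 985], [985, 408]], giving [a_10, a_9]ᵀ = [[4348], [1801]].

4348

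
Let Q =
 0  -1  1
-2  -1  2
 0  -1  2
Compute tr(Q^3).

Q^2 = [[2, 0, 0], [2, 1, 0], [2, -1, 2]]
Q^3 = [[0, -2, 2], [-2, -3, 4], [2, -3, 4]]

1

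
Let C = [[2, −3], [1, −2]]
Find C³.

[[2, −3], [1, −2]]

C² = I (check: tr C = 0 and det C = −1), so C³ = C since 3 is odd.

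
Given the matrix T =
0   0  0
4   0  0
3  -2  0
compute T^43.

T is strictly triangular, hence nilpotent: T^3 = 0, so T^43 = 0.

[[0, 0, 0], [0, 0, 0], [0, 0, 0]]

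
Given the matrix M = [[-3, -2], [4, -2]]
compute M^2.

[[1, 10], [-20, -4]]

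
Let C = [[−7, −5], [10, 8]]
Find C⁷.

[[−2443, −2315], [4630, 4502]]

tr C = 1 and det C = −6, so the characteristic polynomial is λ² − (1)λ + (−6) with roots −2 and 3.
Eigenvectors give P = [[−1, 1], [1, −2]] with P⁻¹ = [[−2, −1], [−1, −1]], and C = P·diag(−2, 3)·P⁻¹.
Then C⁷ = P·diag(−128, 2187)·P⁻¹ = [[128, 2187], [−128, −4374]] · [[−2, −1], [−1, −1]] = [[−2443, −2315], [4630, 4502]].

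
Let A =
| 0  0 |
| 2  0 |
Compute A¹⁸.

A is strictly triangular, hence nilpotent: A² = 0, so A¹⁸ = 0.

[[0, 0], [0, 0]]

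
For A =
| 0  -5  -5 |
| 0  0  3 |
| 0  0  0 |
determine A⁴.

[[0, 0, 0], [0, 0, 0], [0, 0, 0]]

A is strictly triangular, hence nilpotent: A³ = 0, so A⁴ = 0.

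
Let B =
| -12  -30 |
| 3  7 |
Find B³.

tr B = -5 and det B = 6, so the characteristic polynomial is λ² − (-5)λ + (6) with roots -2 and -3.
Eigenvectors give P = [[-3, 10], [1, -3]] with P⁻¹ = [[3, 10], [1, 3]], and B = P·diag(-2, -3)·P⁻¹.
Then B³ = P·diag(-8, -27)·P⁻¹ = [[24, -270], [-8, 81]] · [[3, 10], [1, 3]] = [[-198, -570], [57, 163]].

[[-198, -570], [57, 163]]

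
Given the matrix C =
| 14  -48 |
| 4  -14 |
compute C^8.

tr C = 0 and det C = -4, so the characteristic polynomial is λ² − (0)λ + (-4) with roots -2 and 2.
Eigenvectors give P = [[3, -4], [1, -1]] with P⁻¹ = [[-1, 4], [-1, 3]], and C = P·diag(-2, 2)·P⁻¹.
Then C^8 = P·diag(256, 256)·P⁻¹ = [[768, -1024], [256, -256]] · [[-1, 4], [-1, 3]] = [[256, 0], [0, 256]].

[[256, 0], [0, 256]]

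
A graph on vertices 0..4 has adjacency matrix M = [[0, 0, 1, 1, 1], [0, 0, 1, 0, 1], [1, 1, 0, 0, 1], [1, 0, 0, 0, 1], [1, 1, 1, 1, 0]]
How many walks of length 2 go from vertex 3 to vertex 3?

2

The number of length-2 walks from vertex 3 to vertex 3 is entry (3,3) of M^2, where M is the adjacency matrix.
M^2 = [[3, 2, 1, 1, 2], [2, 2, 1, 1, 1], [1, 1, 3, 2, 2], [1, 1, 2, 2, 1], [2, 1, 2, 1, 4]]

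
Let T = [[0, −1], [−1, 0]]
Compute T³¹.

T² = I (check: tr T = 0 and det T = −1), so T³¹ = T since 31 is odd.

[[0, −1], [−1, 0]]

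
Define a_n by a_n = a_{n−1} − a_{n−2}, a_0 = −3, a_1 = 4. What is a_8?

7

With companion matrix A = [[1, −1], [1, 0]], [a_n, a_{n−1}]ᵀ = A·[a_{n−1}, a_{n−2}]ᵀ, so [a_8, a_7]ᵀ = A⁷·[a_1, a_0]ᵀ.
A⁷ = [[1, −1], [1, 0]], giving [a_8, a_7]ᵀ = [[7], [4]].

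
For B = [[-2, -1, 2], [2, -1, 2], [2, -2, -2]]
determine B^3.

[[-34, 15, 30], [-10, 11, -10], [40, 0, -24]]

B^2 = [[6, -1, -10], [-2, -5, -2], [-12, 4, 4]]
B^3 = [[-34, 15, 30], [-10, 11, -10], [40, 0, -24]]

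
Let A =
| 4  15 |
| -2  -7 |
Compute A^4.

[[-74, -225], [30, 91]]

tr A = -3 and det A = 2, so the characteristic polynomial is λ² − (-3)λ + (2) with roots -1 and -2.
Eigenvectors give P = [[-3, 5], [1, -2]] with P⁻¹ = [[-2, -5], [-1, -3]], and A = P·diag(-1, -2)·P⁻¹.
Then A^4 = P·diag(1, 16)·P⁻¹ = [[-3, 80], [1, -32]] · [[-2, -5], [-1, -3]] = [[-74, -225], [30, 91]].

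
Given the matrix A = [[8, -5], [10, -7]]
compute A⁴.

tr A = 1 and det A = -6, so the characteristic polynomial is λ² − (1)λ + (-6) with roots -2 and 3.
Eigenvectors give P = [[-1, 1], [-2, 1]] with P⁻¹ = [[1, -1], [2, -1]], and A = P·diag(-2, 3)·P⁻¹.
Then A⁴ = P·diag(16, 81)·P⁻¹ = [[-16, 81], [-32, 81]] · [[1, -1], [2, -1]] = [[146, -65], [130, -49]].

[[146, -65], [130, -49]]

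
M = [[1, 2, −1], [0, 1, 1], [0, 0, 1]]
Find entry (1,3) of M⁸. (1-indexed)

48

M = I + N where N = [[0, 2, −1], [0, 0, 1], [0, 0, 0]] is strictly upper-triangular, so N³ = 0.
(I + N)⁸ = I + 8·N + 28·N² = [[1, 16, 48], [0, 1, 8], [0, 0, 1]].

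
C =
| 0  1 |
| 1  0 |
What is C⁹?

C² = I (check: tr C = 0 and det C = −1), so C⁹ = C since 9 is odd.

[[0, 1], [1, 0]]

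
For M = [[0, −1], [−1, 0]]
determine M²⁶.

M² = I (check: tr M = 0 and det M = −1), so M²⁶ = I since 26 is even.

[[1, 0], [0, 1]]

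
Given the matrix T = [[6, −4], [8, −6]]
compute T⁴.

[[16, 0], [0, 16]]

tr T = 0 and det T = −4, so the characteristic polynomial is λ² − (0)λ + (−4) with roots 2 and −2.
Eigenvectors give P = [[−1, −1], [−1, −2]] with P⁻¹ = [[−2, 1], [1, −1]], and T = P·diag(2, −2)·P⁻¹.
Then T⁴ = P·diag(16, 16)·P⁻¹ = [[−16, −16], [−16, −32]] · [[−2, 1], [1, −1]] = [[16, 0], [0, 16]].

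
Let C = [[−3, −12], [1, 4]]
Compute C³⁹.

C² = C (a projection; rank 1, trace 1), so C³⁹ = C.

[[−3, −12], [1, 4]]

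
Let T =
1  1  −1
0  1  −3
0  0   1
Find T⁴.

[[1, 4, −22], [0, 1, −12], [0, 0, 1]]

T = I + N where N = [[0, 1, −1], [0, 0, −3], [0, 0, 0]] is strictly upper-triangular, so N³ = 0.
(I + N)⁴ = I + 4·N + 6·N² = [[1, 4, −22], [0, 1, −12], [0, 0, 1]].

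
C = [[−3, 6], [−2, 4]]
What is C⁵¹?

C² = C (a projection; rank 1, trace 1), so C⁵¹ = C.

[[−3, 6], [−2, 4]]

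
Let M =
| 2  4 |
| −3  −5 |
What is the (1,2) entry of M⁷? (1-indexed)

tr M = −3 and det M = 2, so the characteristic polynomial is λ² − (−3)λ + (2) with roots −1 and −2.
Eigenvectors give P = [[−4, 1], [3, −1]] with P⁻¹ = [[−1, −1], [−3, −4]], and M = P·diag(−1, −2)·P⁻¹.
Then M⁷ = P·diag(−1, −128)·P⁻¹ = [[4, −128], [−3, 128]] · [[−1, −1], [−3, −4]] = [[380, 508], [−381, −509]].

508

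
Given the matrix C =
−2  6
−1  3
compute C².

C² = C (a projection; rank 1, trace 1), so C² = C.

[[−2, 6], [−1, 3]]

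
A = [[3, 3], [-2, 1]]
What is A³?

[[-15, 21], [-14, -29]]

A² = [[3, 12], [-8, -5]]
A³ = [[-15, 21], [-14, -29]]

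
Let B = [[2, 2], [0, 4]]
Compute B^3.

B^2 = [[4, 12], [0, 16]]
B^3 = [[8, 56], [0, 64]]

[[8, 56], [0, 64]]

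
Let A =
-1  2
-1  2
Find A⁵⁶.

A² = A (a projection; rank 1, trace 1), so A⁵⁶ = A.

[[-1, 2], [-1, 2]]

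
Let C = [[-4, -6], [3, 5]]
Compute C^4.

tr C = 1 and det C = -2, so the characteristic polynomial is λ² − (1)λ + (-2) with roots -1 and 2.
Eigenvectors give P = [[-2, -1], [1, 1]] with P⁻¹ = [[-1, -1], [1, 2]], and C = P·diag(-1, 2)·P⁻¹.
Then C^4 = P·diag(1, 16)·P⁻¹ = [[-2, -16], [1, 16]] · [[-1, -1], [1, 2]] = [[-14, -30], [15, 31]].

[[-14, -30], [15, 31]]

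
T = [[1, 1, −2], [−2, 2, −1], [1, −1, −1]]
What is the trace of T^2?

0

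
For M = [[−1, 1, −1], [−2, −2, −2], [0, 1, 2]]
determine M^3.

M^2 = [[−1, −4, −3], [6, 0, 2], [−2, 0, 2]]
M^3 = [[9, 4, 3], [−6, 8, −2], [2, 0, 6]]

[[9, 4, 3], [−6, 8, −2], [2, 0, 6]]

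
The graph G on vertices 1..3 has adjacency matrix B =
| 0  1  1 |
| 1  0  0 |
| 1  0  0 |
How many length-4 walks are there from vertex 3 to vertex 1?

0

The number of length-4 walks from vertex 3 to vertex 1 is entry (3,1) of B^4, where B is the adjacency matrix.
B^2 = [[2, 0, 0], [0, 1, 1], [0, 1, 1]]
B^3 = [[0, 2, 2], [2, 0, 0], [2, 0, 0]]
B^4 = [[4, 0, 0], [0, 2, 2], [0, 2, 2]]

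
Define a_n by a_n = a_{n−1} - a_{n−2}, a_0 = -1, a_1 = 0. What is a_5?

With companion matrix T = [[1, -1], [1, 0]], [a_n, a_{n−1}]ᵀ = T·[a_{n−1}, a_{n−2}]ᵀ, so [a_5, a_4]ᵀ = T⁴·[a_1, a_0]ᵀ.
T⁴ = [[-1, 1], [-1, 0]], giving [a_5, a_4]ᵀ = [[-1], [0]].

-1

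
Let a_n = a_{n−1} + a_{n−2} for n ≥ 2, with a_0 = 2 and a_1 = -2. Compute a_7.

-10

With companion matrix C = [[1, 1], [1, 0]], [a_n, a_{n−1}]ᵀ = C·[a_{n−1}, a_{n−2}]ᵀ, so [a_7, a_6]ᵀ = C^6·[a_1, a_0]ᵀ.
C^6 = [[13, 8], [8, 5]], giving [a_7, a_6]ᵀ = [[-10], [-6]].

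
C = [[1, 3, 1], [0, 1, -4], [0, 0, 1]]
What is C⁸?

C = I + N where N = [[0, 3, 1], [0, 0, -4], [0, 0, 0]] is strictly upper-triangular, so N³ = 0.
(I + N)⁸ = I + 8·N + 28·N² = [[1, 24, -328], [0, 1, -32], [0, 0, 1]].

[[1, 24, -328], [0, 1, -32], [0, 0, 1]]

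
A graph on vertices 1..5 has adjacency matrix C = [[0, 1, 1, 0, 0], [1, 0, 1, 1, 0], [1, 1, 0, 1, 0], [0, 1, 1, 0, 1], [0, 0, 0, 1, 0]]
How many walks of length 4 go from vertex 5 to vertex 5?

The number of length-4 walks from vertex 5 to vertex 5 is entry (5,5) of C^4, where C is the adjacency matrix.
C^2 = [[2, 1, 1, 2, 0], [1, 3, 2, 1, 1], [1, 2, 3, 1, 1], [2, 1, 1, 3, 0], [0, 1, 1, 0, 1]]
C^3 = [[2, 5, 5, 2, 2], [5, 4, 5, 6, 1], [5, 5, 4, 6, 1], [2, 6, 6, 2, 3], [2, 1, 1, 3, 0]]
C^4 = [[10, 9, 9, 12, 2], [9, 16, 15, 10, 6], [9, 15, 16, 10, 6], [12, 10, 10, 15, 2], [2, 6, 6, 2, 3]]

3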